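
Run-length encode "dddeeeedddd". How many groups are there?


Input: dddeeeedddd
Scanning for consecutive runs:
  Group 1: 'd' x 3 (positions 0-2)
  Group 2: 'e' x 4 (positions 3-6)
  Group 3: 'd' x 4 (positions 7-10)
Total groups: 3

3


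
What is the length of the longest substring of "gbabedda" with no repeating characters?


Input: "gbabedda"
Sliding window (track last position of each char):
  Position 0 ('g'): window [0,0] length 1 -- new best
  Position 1 ('b'): window [0,1] length 2 -- new best
  Position 2 ('a'): window [0,2] length 3 -- new best
  Position 3 ('b'): repeat (last at 1), move window start to 2
  Position 3 ('b'): window [2,3] length 2
  Position 4 ('e'): window [2,4] length 3
  Position 5 ('d'): window [2,5] length 4 -- new best
  Position 6 ('d'): repeat (last at 5), move window start to 6
  Position 6 ('d'): window [6,6] length 1
  Position 7 ('a'): window [6,7] length 2
Longest substring with no repeats: "abed" with length 4

4


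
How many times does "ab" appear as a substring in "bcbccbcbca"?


Searching for "ab" in "bcbccbcbca"
Scanning each position:
  Position 0: "bc" => no
  Position 1: "cb" => no
  Position 2: "bc" => no
  Position 3: "cc" => no
  Position 4: "cb" => no
  Position 5: "bc" => no
  Position 6: "cb" => no
  Position 7: "bc" => no
  Position 8: "ca" => no
Total occurrences: 0

0


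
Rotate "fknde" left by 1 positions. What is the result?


Input: "fknde", rotate left by 1
First 1 characters: "f"
Remaining characters: "knde"
Concatenate remaining + first: "knde" + "f" = "kndef"

kndef


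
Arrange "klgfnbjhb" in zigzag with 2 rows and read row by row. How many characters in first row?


Zigzag "klgfnbjhb" into 2 rows:
Placing characters:
  'k' => row 0
  'l' => row 1
  'g' => row 0
  'f' => row 1
  'n' => row 0
  'b' => row 1
  'j' => row 0
  'h' => row 1
  'b' => row 0
Rows:
  Row 0: "kgnjb"
  Row 1: "lfbh"
First row length: 5

5


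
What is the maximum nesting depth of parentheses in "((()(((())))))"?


Input: "((()(((())))))"
Tracking depth:
  Position 0 '(': depth becomes 1
  Position 1 '(': depth becomes 2
  Position 2 '(': depth becomes 3
  Position 3 ')': depth becomes 2
  Position 4 '(': depth becomes 3
  Position 5 '(': depth becomes 4
  Position 6 '(': depth becomes 5
  Position 7 '(': depth becomes 6
  Position 8 ')': depth becomes 5
  Position 9 ')': depth becomes 4
  Position 10 ')': depth becomes 3
  Position 11 ')': depth becomes 2
  Position 12 ')': depth becomes 1
  Position 13 ')': depth becomes 0
Maximum depth reached: 6

6


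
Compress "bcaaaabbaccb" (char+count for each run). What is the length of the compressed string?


Input: bcaaaabbaccb
Runs:
  'b' x 1 => "b1"
  'c' x 1 => "c1"
  'a' x 4 => "a4"
  'b' x 2 => "b2"
  'a' x 1 => "a1"
  'c' x 2 => "c2"
  'b' x 1 => "b1"
Compressed: "b1c1a4b2a1c2b1"
Compressed length: 14

14


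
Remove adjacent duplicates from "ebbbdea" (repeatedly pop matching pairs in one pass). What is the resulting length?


Input: ebbbdea
Stack-based adjacent duplicate removal:
  Read 'e': push. Stack: e
  Read 'b': push. Stack: eb
  Read 'b': matches stack top 'b' => pop. Stack: e
  Read 'b': push. Stack: eb
  Read 'd': push. Stack: ebd
  Read 'e': push. Stack: ebde
  Read 'a': push. Stack: ebdea
Final stack: "ebdea" (length 5)

5


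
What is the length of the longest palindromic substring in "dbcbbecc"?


Input: "dbcbbecc"
Checking substrings for palindromes:
  [1:4] "bcb" (len 3) => palindrome
  [3:5] "bb" (len 2) => palindrome
  [6:8] "cc" (len 2) => palindrome
Longest palindromic substring: "bcb" with length 3

3


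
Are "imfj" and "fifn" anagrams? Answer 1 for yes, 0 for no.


Strings: "imfj", "fifn"
Sorted first:  fijm
Sorted second: ffin
Differ at position 1: 'i' vs 'f' => not anagrams

0


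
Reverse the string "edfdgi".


Input: edfdgi
Reading characters right to left:
  Position 5: 'i'
  Position 4: 'g'
  Position 3: 'd'
  Position 2: 'f'
  Position 1: 'd'
  Position 0: 'e'
Reversed: igdfde

igdfde


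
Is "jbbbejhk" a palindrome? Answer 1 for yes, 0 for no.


Input: jbbbejhk
Reversed: khjebbbj
  Compare pos 0 ('j') with pos 7 ('k'): MISMATCH
  Compare pos 1 ('b') with pos 6 ('h'): MISMATCH
  Compare pos 2 ('b') with pos 5 ('j'): MISMATCH
  Compare pos 3 ('b') with pos 4 ('e'): MISMATCH
Result: not a palindrome

0


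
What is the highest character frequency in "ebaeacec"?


Input: ebaeacec
Character counts:
  'a': 2
  'b': 1
  'c': 2
  'e': 3
Maximum frequency: 3

3


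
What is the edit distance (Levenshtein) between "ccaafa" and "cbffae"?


Computing edit distance: "ccaafa" -> "cbffae"
DP table:
           c    b    f    f    a    e
      0    1    2    3    4    5    6
  c   1    0    1    2    3    4    5
  c   2    1    1    2    3    4    5
  a   3    2    2    2    3    3    4
  a   4    3    3    3    3    3    4
  f   5    4    4    3    3    4    4
  a   6    5    5    4    4    3    4
Edit distance = dp[6][6] = 4

4


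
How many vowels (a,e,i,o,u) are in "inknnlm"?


Input: inknnlm
Checking each character:
  'i' at position 0: vowel (running total: 1)
  'n' at position 1: consonant
  'k' at position 2: consonant
  'n' at position 3: consonant
  'n' at position 4: consonant
  'l' at position 5: consonant
  'm' at position 6: consonant
Total vowels: 1

1


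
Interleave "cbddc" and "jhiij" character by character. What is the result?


Interleaving "cbddc" and "jhiij":
  Position 0: 'c' from first, 'j' from second => "cj"
  Position 1: 'b' from first, 'h' from second => "bh"
  Position 2: 'd' from first, 'i' from second => "di"
  Position 3: 'd' from first, 'i' from second => "di"
  Position 4: 'c' from first, 'j' from second => "cj"
Result: cjbhdidicj

cjbhdidicj


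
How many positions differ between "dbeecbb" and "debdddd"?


Comparing "dbeecbb" and "debdddd" position by position:
  Position 0: 'd' vs 'd' => same
  Position 1: 'b' vs 'e' => DIFFER
  Position 2: 'e' vs 'b' => DIFFER
  Position 3: 'e' vs 'd' => DIFFER
  Position 4: 'c' vs 'd' => DIFFER
  Position 5: 'b' vs 'd' => DIFFER
  Position 6: 'b' vs 'd' => DIFFER
Positions that differ: 6

6


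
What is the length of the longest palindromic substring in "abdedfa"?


Input: "abdedfa"
Checking substrings for palindromes:
  [2:5] "ded" (len 3) => palindrome
Longest palindromic substring: "ded" with length 3

3


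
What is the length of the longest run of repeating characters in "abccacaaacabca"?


Input: "abccacaaacabca"
Scanning for longest run:
  Position 1 ('b'): new char, reset run to 1
  Position 2 ('c'): new char, reset run to 1
  Position 3 ('c'): continues run of 'c', length=2
  Position 4 ('a'): new char, reset run to 1
  Position 5 ('c'): new char, reset run to 1
  Position 6 ('a'): new char, reset run to 1
  Position 7 ('a'): continues run of 'a', length=2
  Position 8 ('a'): continues run of 'a', length=3
  Position 9 ('c'): new char, reset run to 1
  Position 10 ('a'): new char, reset run to 1
  Position 11 ('b'): new char, reset run to 1
  Position 12 ('c'): new char, reset run to 1
  Position 13 ('a'): new char, reset run to 1
Longest run: 'a' with length 3

3


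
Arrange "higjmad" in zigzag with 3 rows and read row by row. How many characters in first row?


Zigzag "higjmad" into 3 rows:
Placing characters:
  'h' => row 0
  'i' => row 1
  'g' => row 2
  'j' => row 1
  'm' => row 0
  'a' => row 1
  'd' => row 2
Rows:
  Row 0: "hm"
  Row 1: "ija"
  Row 2: "gd"
First row length: 2

2


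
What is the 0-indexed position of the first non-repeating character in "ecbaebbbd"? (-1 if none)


Input: ecbaebbbd
Character frequencies:
  'a': 1
  'b': 4
  'c': 1
  'd': 1
  'e': 2
Scanning left to right for freq == 1:
  Position 0 ('e'): freq=2, skip
  Position 1 ('c'): unique! => answer = 1

1


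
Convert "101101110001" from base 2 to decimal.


Input: "101101110001" in base 2
Positional expansion:
  Digit '1' (value 1) x 2^11 = 2048
  Digit '0' (value 0) x 2^10 = 0
  Digit '1' (value 1) x 2^9 = 512
  Digit '1' (value 1) x 2^8 = 256
  Digit '0' (value 0) x 2^7 = 0
  Digit '1' (value 1) x 2^6 = 64
  Digit '1' (value 1) x 2^5 = 32
  Digit '1' (value 1) x 2^4 = 16
  Digit '0' (value 0) x 2^3 = 0
  Digit '0' (value 0) x 2^2 = 0
  Digit '0' (value 0) x 2^1 = 0
  Digit '1' (value 1) x 2^0 = 1
Sum = 2929

2929


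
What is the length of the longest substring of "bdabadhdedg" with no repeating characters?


Input: "bdabadhdedg"
Sliding window (track last position of each char):
  Position 0 ('b'): window [0,0] length 1 -- new best
  Position 1 ('d'): window [0,1] length 2 -- new best
  Position 2 ('a'): window [0,2] length 3 -- new best
  Position 3 ('b'): repeat (last at 0), move window start to 1
  Position 3 ('b'): window [1,3] length 3
  Position 4 ('a'): repeat (last at 2), move window start to 3
  Position 4 ('a'): window [3,4] length 2
  Position 5 ('d'): window [3,5] length 3
  Position 6 ('h'): window [3,6] length 4 -- new best
  Position 7 ('d'): repeat (last at 5), move window start to 6
  Position 7 ('d'): window [6,7] length 2
  Position 8 ('e'): window [6,8] length 3
  Position 9 ('d'): repeat (last at 7), move window start to 8
  Position 9 ('d'): window [8,9] length 2
  Position 10 ('g'): window [8,10] length 3
Longest substring with no repeats: "badh" with length 4

4


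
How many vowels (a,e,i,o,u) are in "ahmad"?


Input: ahmad
Checking each character:
  'a' at position 0: vowel (running total: 1)
  'h' at position 1: consonant
  'm' at position 2: consonant
  'a' at position 3: vowel (running total: 2)
  'd' at position 4: consonant
Total vowels: 2

2


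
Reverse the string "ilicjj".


Input: ilicjj
Reading characters right to left:
  Position 5: 'j'
  Position 4: 'j'
  Position 3: 'c'
  Position 2: 'i'
  Position 1: 'l'
  Position 0: 'i'
Reversed: jjcili

jjcili


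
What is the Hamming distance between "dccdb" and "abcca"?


Comparing "dccdb" and "abcca" position by position:
  Position 0: 'd' vs 'a' => differ
  Position 1: 'c' vs 'b' => differ
  Position 2: 'c' vs 'c' => same
  Position 3: 'd' vs 'c' => differ
  Position 4: 'b' vs 'a' => differ
Total differences (Hamming distance): 4

4


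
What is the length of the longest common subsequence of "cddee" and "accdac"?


LCS of "cddee" and "accdac"
DP table:
           a    c    c    d    a    c
      0    0    0    0    0    0    0
  c   0    0    1    1    1    1    1
  d   0    0    1    1    2    2    2
  d   0    0    1    1    2    2    2
  e   0    0    1    1    2    2    2
  e   0    0    1    1    2    2    2
LCS length = dp[5][6] = 2

2


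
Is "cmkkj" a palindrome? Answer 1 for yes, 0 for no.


Input: cmkkj
Reversed: jkkmc
  Compare pos 0 ('c') with pos 4 ('j'): MISMATCH
  Compare pos 1 ('m') with pos 3 ('k'): MISMATCH
Result: not a palindrome

0


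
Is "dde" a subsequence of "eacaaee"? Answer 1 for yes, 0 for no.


Check if "dde" is a subsequence of "eacaaee"
Greedy scan:
  Position 0 ('e'): no match needed
  Position 1 ('a'): no match needed
  Position 2 ('c'): no match needed
  Position 3 ('a'): no match needed
  Position 4 ('a'): no match needed
  Position 5 ('e'): no match needed
  Position 6 ('e'): no match needed
Only matched 0/3 characters => not a subsequence

0


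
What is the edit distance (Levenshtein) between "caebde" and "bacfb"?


Computing edit distance: "caebde" -> "bacfb"
DP table:
           b    a    c    f    b
      0    1    2    3    4    5
  c   1    1    2    2    3    4
  a   2    2    1    2    3    4
  e   3    3    2    2    3    4
  b   4    3    3    3    3    3
  d   5    4    4    4    4    4
  e   6    5    5    5    5    5
Edit distance = dp[6][5] = 5

5


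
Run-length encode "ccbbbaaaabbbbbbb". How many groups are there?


Input: ccbbbaaaabbbbbbb
Scanning for consecutive runs:
  Group 1: 'c' x 2 (positions 0-1)
  Group 2: 'b' x 3 (positions 2-4)
  Group 3: 'a' x 4 (positions 5-8)
  Group 4: 'b' x 7 (positions 9-15)
Total groups: 4

4


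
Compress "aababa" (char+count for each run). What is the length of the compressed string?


Input: aababa
Runs:
  'a' x 2 => "a2"
  'b' x 1 => "b1"
  'a' x 1 => "a1"
  'b' x 1 => "b1"
  'a' x 1 => "a1"
Compressed: "a2b1a1b1a1"
Compressed length: 10

10


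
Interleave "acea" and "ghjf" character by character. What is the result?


Interleaving "acea" and "ghjf":
  Position 0: 'a' from first, 'g' from second => "ag"
  Position 1: 'c' from first, 'h' from second => "ch"
  Position 2: 'e' from first, 'j' from second => "ej"
  Position 3: 'a' from first, 'f' from second => "af"
Result: agchejaf

agchejaf


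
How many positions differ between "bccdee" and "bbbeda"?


Comparing "bccdee" and "bbbeda" position by position:
  Position 0: 'b' vs 'b' => same
  Position 1: 'c' vs 'b' => DIFFER
  Position 2: 'c' vs 'b' => DIFFER
  Position 3: 'd' vs 'e' => DIFFER
  Position 4: 'e' vs 'd' => DIFFER
  Position 5: 'e' vs 'a' => DIFFER
Positions that differ: 5

5


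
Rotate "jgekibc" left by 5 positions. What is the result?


Input: "jgekibc", rotate left by 5
First 5 characters: "jgeki"
Remaining characters: "bc"
Concatenate remaining + first: "bc" + "jgeki" = "bcjgeki"

bcjgeki


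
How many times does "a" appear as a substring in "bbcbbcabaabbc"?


Searching for "a" in "bbcbbcabaabbc"
Scanning each position:
  Position 0: "b" => no
  Position 1: "b" => no
  Position 2: "c" => no
  Position 3: "b" => no
  Position 4: "b" => no
  Position 5: "c" => no
  Position 6: "a" => MATCH
  Position 7: "b" => no
  Position 8: "a" => MATCH
  Position 9: "a" => MATCH
  Position 10: "b" => no
  Position 11: "b" => no
  Position 12: "c" => no
Total occurrences: 3

3


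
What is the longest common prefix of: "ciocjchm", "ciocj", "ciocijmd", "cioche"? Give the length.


Words: ciocjchm, ciocj, ciocijmd, cioche
  Position 0: all 'c' => match
  Position 1: all 'i' => match
  Position 2: all 'o' => match
  Position 3: all 'c' => match
  Position 4: ('j', 'j', 'i', 'h') => mismatch, stop
LCP = "cioc" (length 4)

4


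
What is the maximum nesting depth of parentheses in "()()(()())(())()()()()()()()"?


Input: "()()(()())(())()()()()()()()"
Tracking depth:
  Position 0 '(': depth becomes 1
  Position 1 ')': depth becomes 0
  Position 2 '(': depth becomes 1
  Position 3 ')': depth becomes 0
  Position 4 '(': depth becomes 1
  Position 5 '(': depth becomes 2
  Position 6 ')': depth becomes 1
  Position 7 '(': depth becomes 2
  Position 8 ')': depth becomes 1
  Position 9 ')': depth becomes 0
  Position 10 '(': depth becomes 1
  Position 11 '(': depth becomes 2
  Position 12 ')': depth becomes 1
  Position 13 ')': depth becomes 0
  Position 14 '(': depth becomes 1
  Position 15 ')': depth becomes 0
  Position 16 '(': depth becomes 1
  Position 17 ')': depth becomes 0
  Position 18 '(': depth becomes 1
  Position 19 ')': depth becomes 0
  Position 20 '(': depth becomes 1
  Position 21 ')': depth becomes 0
  Position 22 '(': depth becomes 1
  Position 23 ')': depth becomes 0
  Position 24 '(': depth becomes 1
  Position 25 ')': depth becomes 0
  Position 26 '(': depth becomes 1
  Position 27 ')': depth becomes 0
Maximum depth reached: 2

2


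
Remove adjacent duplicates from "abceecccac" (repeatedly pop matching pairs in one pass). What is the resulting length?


Input: abceecccac
Stack-based adjacent duplicate removal:
  Read 'a': push. Stack: a
  Read 'b': push. Stack: ab
  Read 'c': push. Stack: abc
  Read 'e': push. Stack: abce
  Read 'e': matches stack top 'e' => pop. Stack: abc
  Read 'c': matches stack top 'c' => pop. Stack: ab
  Read 'c': push. Stack: abc
  Read 'c': matches stack top 'c' => pop. Stack: ab
  Read 'a': push. Stack: aba
  Read 'c': push. Stack: abac
Final stack: "abac" (length 4)

4


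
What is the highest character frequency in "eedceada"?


Input: eedceada
Character counts:
  'a': 2
  'c': 1
  'd': 2
  'e': 3
Maximum frequency: 3

3


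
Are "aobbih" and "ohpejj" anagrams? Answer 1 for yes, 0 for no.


Strings: "aobbih", "ohpejj"
Sorted first:  abbhio
Sorted second: ehjjop
Differ at position 0: 'a' vs 'e' => not anagrams

0


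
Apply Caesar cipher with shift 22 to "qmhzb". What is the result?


Caesar cipher: shift "qmhzb" by 22
  'q' (pos 16) + 22 = pos 12 = 'm'
  'm' (pos 12) + 22 = pos 8 = 'i'
  'h' (pos 7) + 22 = pos 3 = 'd'
  'z' (pos 25) + 22 = pos 21 = 'v'
  'b' (pos 1) + 22 = pos 23 = 'x'
Result: midvx

midvx


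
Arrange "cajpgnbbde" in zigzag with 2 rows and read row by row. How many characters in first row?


Zigzag "cajpgnbbde" into 2 rows:
Placing characters:
  'c' => row 0
  'a' => row 1
  'j' => row 0
  'p' => row 1
  'g' => row 0
  'n' => row 1
  'b' => row 0
  'b' => row 1
  'd' => row 0
  'e' => row 1
Rows:
  Row 0: "cjgbd"
  Row 1: "apnbe"
First row length: 5

5


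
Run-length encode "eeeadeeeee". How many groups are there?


Input: eeeadeeeee
Scanning for consecutive runs:
  Group 1: 'e' x 3 (positions 0-2)
  Group 2: 'a' x 1 (positions 3-3)
  Group 3: 'd' x 1 (positions 4-4)
  Group 4: 'e' x 5 (positions 5-9)
Total groups: 4

4


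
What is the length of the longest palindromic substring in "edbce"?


Input: "edbce"
Checking substrings for palindromes:
  No multi-char palindromic substrings found
Longest palindromic substring: "e" with length 1

1


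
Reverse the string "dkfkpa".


Input: dkfkpa
Reading characters right to left:
  Position 5: 'a'
  Position 4: 'p'
  Position 3: 'k'
  Position 2: 'f'
  Position 1: 'k'
  Position 0: 'd'
Reversed: apkfkd

apkfkd


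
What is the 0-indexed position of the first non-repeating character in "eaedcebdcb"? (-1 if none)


Input: eaedcebdcb
Character frequencies:
  'a': 1
  'b': 2
  'c': 2
  'd': 2
  'e': 3
Scanning left to right for freq == 1:
  Position 0 ('e'): freq=3, skip
  Position 1 ('a'): unique! => answer = 1

1


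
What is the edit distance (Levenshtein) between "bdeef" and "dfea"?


Computing edit distance: "bdeef" -> "dfea"
DP table:
           d    f    e    a
      0    1    2    3    4
  b   1    1    2    3    4
  d   2    1    2    3    4
  e   3    2    2    2    3
  e   4    3    3    2    3
  f   5    4    3    3    3
Edit distance = dp[5][4] = 3

3


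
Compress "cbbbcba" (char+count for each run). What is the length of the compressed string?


Input: cbbbcba
Runs:
  'c' x 1 => "c1"
  'b' x 3 => "b3"
  'c' x 1 => "c1"
  'b' x 1 => "b1"
  'a' x 1 => "a1"
Compressed: "c1b3c1b1a1"
Compressed length: 10

10


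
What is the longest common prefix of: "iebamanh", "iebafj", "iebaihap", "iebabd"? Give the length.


Words: iebamanh, iebafj, iebaihap, iebabd
  Position 0: all 'i' => match
  Position 1: all 'e' => match
  Position 2: all 'b' => match
  Position 3: all 'a' => match
  Position 4: ('m', 'f', 'i', 'b') => mismatch, stop
LCP = "ieba" (length 4)

4


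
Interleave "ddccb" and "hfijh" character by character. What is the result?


Interleaving "ddccb" and "hfijh":
  Position 0: 'd' from first, 'h' from second => "dh"
  Position 1: 'd' from first, 'f' from second => "df"
  Position 2: 'c' from first, 'i' from second => "ci"
  Position 3: 'c' from first, 'j' from second => "cj"
  Position 4: 'b' from first, 'h' from second => "bh"
Result: dhdfcicjbh

dhdfcicjbh


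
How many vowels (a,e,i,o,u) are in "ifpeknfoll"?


Input: ifpeknfoll
Checking each character:
  'i' at position 0: vowel (running total: 1)
  'f' at position 1: consonant
  'p' at position 2: consonant
  'e' at position 3: vowel (running total: 2)
  'k' at position 4: consonant
  'n' at position 5: consonant
  'f' at position 6: consonant
  'o' at position 7: vowel (running total: 3)
  'l' at position 8: consonant
  'l' at position 9: consonant
Total vowels: 3

3


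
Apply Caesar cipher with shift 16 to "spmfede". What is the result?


Caesar cipher: shift "spmfede" by 16
  's' (pos 18) + 16 = pos 8 = 'i'
  'p' (pos 15) + 16 = pos 5 = 'f'
  'm' (pos 12) + 16 = pos 2 = 'c'
  'f' (pos 5) + 16 = pos 21 = 'v'
  'e' (pos 4) + 16 = pos 20 = 'u'
  'd' (pos 3) + 16 = pos 19 = 't'
  'e' (pos 4) + 16 = pos 20 = 'u'
Result: ifcvutu

ifcvutu


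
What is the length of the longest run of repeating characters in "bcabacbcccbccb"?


Input: "bcabacbcccbccb"
Scanning for longest run:
  Position 1 ('c'): new char, reset run to 1
  Position 2 ('a'): new char, reset run to 1
  Position 3 ('b'): new char, reset run to 1
  Position 4 ('a'): new char, reset run to 1
  Position 5 ('c'): new char, reset run to 1
  Position 6 ('b'): new char, reset run to 1
  Position 7 ('c'): new char, reset run to 1
  Position 8 ('c'): continues run of 'c', length=2
  Position 9 ('c'): continues run of 'c', length=3
  Position 10 ('b'): new char, reset run to 1
  Position 11 ('c'): new char, reset run to 1
  Position 12 ('c'): continues run of 'c', length=2
  Position 13 ('b'): new char, reset run to 1
Longest run: 'c' with length 3

3


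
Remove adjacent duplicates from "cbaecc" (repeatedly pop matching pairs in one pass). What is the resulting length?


Input: cbaecc
Stack-based adjacent duplicate removal:
  Read 'c': push. Stack: c
  Read 'b': push. Stack: cb
  Read 'a': push. Stack: cba
  Read 'e': push. Stack: cbae
  Read 'c': push. Stack: cbaec
  Read 'c': matches stack top 'c' => pop. Stack: cbae
Final stack: "cbae" (length 4)

4


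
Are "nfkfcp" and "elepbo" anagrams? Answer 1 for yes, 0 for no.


Strings: "nfkfcp", "elepbo"
Sorted first:  cffknp
Sorted second: beelop
Differ at position 0: 'c' vs 'b' => not anagrams

0


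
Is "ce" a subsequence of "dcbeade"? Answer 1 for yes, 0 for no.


Check if "ce" is a subsequence of "dcbeade"
Greedy scan:
  Position 0 ('d'): no match needed
  Position 1 ('c'): matches sub[0] = 'c'
  Position 2 ('b'): no match needed
  Position 3 ('e'): matches sub[1] = 'e'
  Position 4 ('a'): no match needed
  Position 5 ('d'): no match needed
  Position 6 ('e'): no match needed
All 2 characters matched => is a subsequence

1


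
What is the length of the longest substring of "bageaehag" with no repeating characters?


Input: "bageaehag"
Sliding window (track last position of each char):
  Position 0 ('b'): window [0,0] length 1 -- new best
  Position 1 ('a'): window [0,1] length 2 -- new best
  Position 2 ('g'): window [0,2] length 3 -- new best
  Position 3 ('e'): window [0,3] length 4 -- new best
  Position 4 ('a'): repeat (last at 1), move window start to 2
  Position 4 ('a'): window [2,4] length 3
  Position 5 ('e'): repeat (last at 3), move window start to 4
  Position 5 ('e'): window [4,5] length 2
  Position 6 ('h'): window [4,6] length 3
  Position 7 ('a'): repeat (last at 4), move window start to 5
  Position 7 ('a'): window [5,7] length 3
  Position 8 ('g'): window [5,8] length 4
Longest substring with no repeats: "bage" with length 4

4


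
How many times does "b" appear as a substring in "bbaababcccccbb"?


Searching for "b" in "bbaababcccccbb"
Scanning each position:
  Position 0: "b" => MATCH
  Position 1: "b" => MATCH
  Position 2: "a" => no
  Position 3: "a" => no
  Position 4: "b" => MATCH
  Position 5: "a" => no
  Position 6: "b" => MATCH
  Position 7: "c" => no
  Position 8: "c" => no
  Position 9: "c" => no
  Position 10: "c" => no
  Position 11: "c" => no
  Position 12: "b" => MATCH
  Position 13: "b" => MATCH
Total occurrences: 6

6


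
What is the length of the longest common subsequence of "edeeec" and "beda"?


LCS of "edeeec" and "beda"
DP table:
           b    e    d    a
      0    0    0    0    0
  e   0    0    1    1    1
  d   0    0    1    2    2
  e   0    0    1    2    2
  e   0    0    1    2    2
  e   0    0    1    2    2
  c   0    0    1    2    2
LCS length = dp[6][4] = 2

2


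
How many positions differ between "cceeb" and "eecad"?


Comparing "cceeb" and "eecad" position by position:
  Position 0: 'c' vs 'e' => DIFFER
  Position 1: 'c' vs 'e' => DIFFER
  Position 2: 'e' vs 'c' => DIFFER
  Position 3: 'e' vs 'a' => DIFFER
  Position 4: 'b' vs 'd' => DIFFER
Positions that differ: 5

5


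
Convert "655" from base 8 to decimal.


Input: "655" in base 8
Positional expansion:
  Digit '6' (value 6) x 8^2 = 384
  Digit '5' (value 5) x 8^1 = 40
  Digit '5' (value 5) x 8^0 = 5
Sum = 429

429


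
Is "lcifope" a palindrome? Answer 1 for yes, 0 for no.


Input: lcifope
Reversed: epoficl
  Compare pos 0 ('l') with pos 6 ('e'): MISMATCH
  Compare pos 1 ('c') with pos 5 ('p'): MISMATCH
  Compare pos 2 ('i') with pos 4 ('o'): MISMATCH
Result: not a palindrome

0


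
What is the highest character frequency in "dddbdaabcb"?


Input: dddbdaabcb
Character counts:
  'a': 2
  'b': 3
  'c': 1
  'd': 4
Maximum frequency: 4

4


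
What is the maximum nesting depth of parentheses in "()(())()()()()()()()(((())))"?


Input: "()(())()()()()()()()(((())))"
Tracking depth:
  Position 0 '(': depth becomes 1
  Position 1 ')': depth becomes 0
  Position 2 '(': depth becomes 1
  Position 3 '(': depth becomes 2
  Position 4 ')': depth becomes 1
  Position 5 ')': depth becomes 0
  Position 6 '(': depth becomes 1
  Position 7 ')': depth becomes 0
  Position 8 '(': depth becomes 1
  Position 9 ')': depth becomes 0
  Position 10 '(': depth becomes 1
  Position 11 ')': depth becomes 0
  Position 12 '(': depth becomes 1
  Position 13 ')': depth becomes 0
  Position 14 '(': depth becomes 1
  Position 15 ')': depth becomes 0
  Position 16 '(': depth becomes 1
  Position 17 ')': depth becomes 0
  Position 18 '(': depth becomes 1
  Position 19 ')': depth becomes 0
  Position 20 '(': depth becomes 1
  Position 21 '(': depth becomes 2
  Position 22 '(': depth becomes 3
  Position 23 '(': depth becomes 4
  Position 24 ')': depth becomes 3
  Position 25 ')': depth becomes 2
  Position 26 ')': depth becomes 1
  Position 27 ')': depth becomes 0
Maximum depth reached: 4

4


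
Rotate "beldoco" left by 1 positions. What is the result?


Input: "beldoco", rotate left by 1
First 1 characters: "b"
Remaining characters: "eldoco"
Concatenate remaining + first: "eldoco" + "b" = "eldocob"

eldocob


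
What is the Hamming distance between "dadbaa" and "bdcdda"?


Comparing "dadbaa" and "bdcdda" position by position:
  Position 0: 'd' vs 'b' => differ
  Position 1: 'a' vs 'd' => differ
  Position 2: 'd' vs 'c' => differ
  Position 3: 'b' vs 'd' => differ
  Position 4: 'a' vs 'd' => differ
  Position 5: 'a' vs 'a' => same
Total differences (Hamming distance): 5

5


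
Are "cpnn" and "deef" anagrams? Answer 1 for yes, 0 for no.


Strings: "cpnn", "deef"
Sorted first:  cnnp
Sorted second: deef
Differ at position 0: 'c' vs 'd' => not anagrams

0


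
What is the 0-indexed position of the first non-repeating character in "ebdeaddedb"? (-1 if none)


Input: ebdeaddedb
Character frequencies:
  'a': 1
  'b': 2
  'd': 4
  'e': 3
Scanning left to right for freq == 1:
  Position 0 ('e'): freq=3, skip
  Position 1 ('b'): freq=2, skip
  Position 2 ('d'): freq=4, skip
  Position 3 ('e'): freq=3, skip
  Position 4 ('a'): unique! => answer = 4

4


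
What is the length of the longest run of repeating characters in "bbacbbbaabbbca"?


Input: "bbacbbbaabbbca"
Scanning for longest run:
  Position 1 ('b'): continues run of 'b', length=2
  Position 2 ('a'): new char, reset run to 1
  Position 3 ('c'): new char, reset run to 1
  Position 4 ('b'): new char, reset run to 1
  Position 5 ('b'): continues run of 'b', length=2
  Position 6 ('b'): continues run of 'b', length=3
  Position 7 ('a'): new char, reset run to 1
  Position 8 ('a'): continues run of 'a', length=2
  Position 9 ('b'): new char, reset run to 1
  Position 10 ('b'): continues run of 'b', length=2
  Position 11 ('b'): continues run of 'b', length=3
  Position 12 ('c'): new char, reset run to 1
  Position 13 ('a'): new char, reset run to 1
Longest run: 'b' with length 3

3


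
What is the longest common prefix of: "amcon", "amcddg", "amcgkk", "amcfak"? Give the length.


Words: amcon, amcddg, amcgkk, amcfak
  Position 0: all 'a' => match
  Position 1: all 'm' => match
  Position 2: all 'c' => match
  Position 3: ('o', 'd', 'g', 'f') => mismatch, stop
LCP = "amc" (length 3)

3


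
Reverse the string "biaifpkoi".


Input: biaifpkoi
Reading characters right to left:
  Position 8: 'i'
  Position 7: 'o'
  Position 6: 'k'
  Position 5: 'p'
  Position 4: 'f'
  Position 3: 'i'
  Position 2: 'a'
  Position 1: 'i'
  Position 0: 'b'
Reversed: iokpfiaib

iokpfiaib


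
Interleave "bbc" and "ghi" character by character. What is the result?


Interleaving "bbc" and "ghi":
  Position 0: 'b' from first, 'g' from second => "bg"
  Position 1: 'b' from first, 'h' from second => "bh"
  Position 2: 'c' from first, 'i' from second => "ci"
Result: bgbhci

bgbhci


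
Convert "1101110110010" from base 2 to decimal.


Input: "1101110110010" in base 2
Positional expansion:
  Digit '1' (value 1) x 2^12 = 4096
  Digit '1' (value 1) x 2^11 = 2048
  Digit '0' (value 0) x 2^10 = 0
  Digit '1' (value 1) x 2^9 = 512
  Digit '1' (value 1) x 2^8 = 256
  Digit '1' (value 1) x 2^7 = 128
  Digit '0' (value 0) x 2^6 = 0
  Digit '1' (value 1) x 2^5 = 32
  Digit '1' (value 1) x 2^4 = 16
  Digit '0' (value 0) x 2^3 = 0
  Digit '0' (value 0) x 2^2 = 0
  Digit '1' (value 1) x 2^1 = 2
  Digit '0' (value 0) x 2^0 = 0
Sum = 7090

7090


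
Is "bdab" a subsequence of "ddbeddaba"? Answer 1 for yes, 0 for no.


Check if "bdab" is a subsequence of "ddbeddaba"
Greedy scan:
  Position 0 ('d'): no match needed
  Position 1 ('d'): no match needed
  Position 2 ('b'): matches sub[0] = 'b'
  Position 3 ('e'): no match needed
  Position 4 ('d'): matches sub[1] = 'd'
  Position 5 ('d'): no match needed
  Position 6 ('a'): matches sub[2] = 'a'
  Position 7 ('b'): matches sub[3] = 'b'
  Position 8 ('a'): no match needed
All 4 characters matched => is a subsequence

1


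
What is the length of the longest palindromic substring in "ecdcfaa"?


Input: "ecdcfaa"
Checking substrings for palindromes:
  [1:4] "cdc" (len 3) => palindrome
  [5:7] "aa" (len 2) => palindrome
Longest palindromic substring: "cdc" with length 3

3


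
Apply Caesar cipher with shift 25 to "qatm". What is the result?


Caesar cipher: shift "qatm" by 25
  'q' (pos 16) + 25 = pos 15 = 'p'
  'a' (pos 0) + 25 = pos 25 = 'z'
  't' (pos 19) + 25 = pos 18 = 's'
  'm' (pos 12) + 25 = pos 11 = 'l'
Result: pzsl

pzsl


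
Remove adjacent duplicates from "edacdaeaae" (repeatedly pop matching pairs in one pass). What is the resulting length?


Input: edacdaeaae
Stack-based adjacent duplicate removal:
  Read 'e': push. Stack: e
  Read 'd': push. Stack: ed
  Read 'a': push. Stack: eda
  Read 'c': push. Stack: edac
  Read 'd': push. Stack: edacd
  Read 'a': push. Stack: edacda
  Read 'e': push. Stack: edacdae
  Read 'a': push. Stack: edacdaea
  Read 'a': matches stack top 'a' => pop. Stack: edacdae
  Read 'e': matches stack top 'e' => pop. Stack: edacda
Final stack: "edacda" (length 6)

6


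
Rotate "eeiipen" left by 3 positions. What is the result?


Input: "eeiipen", rotate left by 3
First 3 characters: "eei"
Remaining characters: "ipen"
Concatenate remaining + first: "ipen" + "eei" = "ipeneei"

ipeneei


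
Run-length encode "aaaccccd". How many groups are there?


Input: aaaccccd
Scanning for consecutive runs:
  Group 1: 'a' x 3 (positions 0-2)
  Group 2: 'c' x 4 (positions 3-6)
  Group 3: 'd' x 1 (positions 7-7)
Total groups: 3

3


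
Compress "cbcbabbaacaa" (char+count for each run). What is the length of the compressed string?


Input: cbcbabbaacaa
Runs:
  'c' x 1 => "c1"
  'b' x 1 => "b1"
  'c' x 1 => "c1"
  'b' x 1 => "b1"
  'a' x 1 => "a1"
  'b' x 2 => "b2"
  'a' x 2 => "a2"
  'c' x 1 => "c1"
  'a' x 2 => "a2"
Compressed: "c1b1c1b1a1b2a2c1a2"
Compressed length: 18

18


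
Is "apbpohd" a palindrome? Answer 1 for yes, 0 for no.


Input: apbpohd
Reversed: dhopbpa
  Compare pos 0 ('a') with pos 6 ('d'): MISMATCH
  Compare pos 1 ('p') with pos 5 ('h'): MISMATCH
  Compare pos 2 ('b') with pos 4 ('o'): MISMATCH
Result: not a palindrome

0


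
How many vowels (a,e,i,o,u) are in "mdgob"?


Input: mdgob
Checking each character:
  'm' at position 0: consonant
  'd' at position 1: consonant
  'g' at position 2: consonant
  'o' at position 3: vowel (running total: 1)
  'b' at position 4: consonant
Total vowels: 1

1


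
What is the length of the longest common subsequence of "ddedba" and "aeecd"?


LCS of "ddedba" and "aeecd"
DP table:
           a    e    e    c    d
      0    0    0    0    0    0
  d   0    0    0    0    0    1
  d   0    0    0    0    0    1
  e   0    0    1    1    1    1
  d   0    0    1    1    1    2
  b   0    0    1    1    1    2
  a   0    1    1    1    1    2
LCS length = dp[6][5] = 2

2


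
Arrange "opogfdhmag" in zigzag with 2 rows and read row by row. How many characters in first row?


Zigzag "opogfdhmag" into 2 rows:
Placing characters:
  'o' => row 0
  'p' => row 1
  'o' => row 0
  'g' => row 1
  'f' => row 0
  'd' => row 1
  'h' => row 0
  'm' => row 1
  'a' => row 0
  'g' => row 1
Rows:
  Row 0: "oofha"
  Row 1: "pgdmg"
First row length: 5

5


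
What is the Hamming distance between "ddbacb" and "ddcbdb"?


Comparing "ddbacb" and "ddcbdb" position by position:
  Position 0: 'd' vs 'd' => same
  Position 1: 'd' vs 'd' => same
  Position 2: 'b' vs 'c' => differ
  Position 3: 'a' vs 'b' => differ
  Position 4: 'c' vs 'd' => differ
  Position 5: 'b' vs 'b' => same
Total differences (Hamming distance): 3

3


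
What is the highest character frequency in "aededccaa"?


Input: aededccaa
Character counts:
  'a': 3
  'c': 2
  'd': 2
  'e': 2
Maximum frequency: 3

3


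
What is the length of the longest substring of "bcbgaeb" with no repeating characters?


Input: "bcbgaeb"
Sliding window (track last position of each char):
  Position 0 ('b'): window [0,0] length 1 -- new best
  Position 1 ('c'): window [0,1] length 2 -- new best
  Position 2 ('b'): repeat (last at 0), move window start to 1
  Position 2 ('b'): window [1,2] length 2
  Position 3 ('g'): window [1,3] length 3 -- new best
  Position 4 ('a'): window [1,4] length 4 -- new best
  Position 5 ('e'): window [1,5] length 5 -- new best
  Position 6 ('b'): repeat (last at 2), move window start to 3
  Position 6 ('b'): window [3,6] length 4
Longest substring with no repeats: "cbgae" with length 5

5


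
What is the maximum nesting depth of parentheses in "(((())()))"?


Input: "(((())()))"
Tracking depth:
  Position 0 '(': depth becomes 1
  Position 1 '(': depth becomes 2
  Position 2 '(': depth becomes 3
  Position 3 '(': depth becomes 4
  Position 4 ')': depth becomes 3
  Position 5 ')': depth becomes 2
  Position 6 '(': depth becomes 3
  Position 7 ')': depth becomes 2
  Position 8 ')': depth becomes 1
  Position 9 ')': depth becomes 0
Maximum depth reached: 4

4


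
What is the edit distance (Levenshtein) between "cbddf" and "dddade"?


Computing edit distance: "cbddf" -> "dddade"
DP table:
           d    d    d    a    d    e
      0    1    2    3    4    5    6
  c   1    1    2    3    4    5    6
  b   2    2    2    3    4    5    6
  d   3    2    2    2    3    4    5
  d   4    3    2    2    3    3    4
  f   5    4    3    3    3    4    4
Edit distance = dp[5][6] = 4

4


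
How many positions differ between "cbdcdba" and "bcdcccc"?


Comparing "cbdcdba" and "bcdcccc" position by position:
  Position 0: 'c' vs 'b' => DIFFER
  Position 1: 'b' vs 'c' => DIFFER
  Position 2: 'd' vs 'd' => same
  Position 3: 'c' vs 'c' => same
  Position 4: 'd' vs 'c' => DIFFER
  Position 5: 'b' vs 'c' => DIFFER
  Position 6: 'a' vs 'c' => DIFFER
Positions that differ: 5

5


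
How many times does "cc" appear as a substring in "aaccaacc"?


Searching for "cc" in "aaccaacc"
Scanning each position:
  Position 0: "aa" => no
  Position 1: "ac" => no
  Position 2: "cc" => MATCH
  Position 3: "ca" => no
  Position 4: "aa" => no
  Position 5: "ac" => no
  Position 6: "cc" => MATCH
Total occurrences: 2

2


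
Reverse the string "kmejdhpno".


Input: kmejdhpno
Reading characters right to left:
  Position 8: 'o'
  Position 7: 'n'
  Position 6: 'p'
  Position 5: 'h'
  Position 4: 'd'
  Position 3: 'j'
  Position 2: 'e'
  Position 1: 'm'
  Position 0: 'k'
Reversed: onphdjemk

onphdjemk


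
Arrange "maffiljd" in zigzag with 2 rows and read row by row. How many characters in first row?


Zigzag "maffiljd" into 2 rows:
Placing characters:
  'm' => row 0
  'a' => row 1
  'f' => row 0
  'f' => row 1
  'i' => row 0
  'l' => row 1
  'j' => row 0
  'd' => row 1
Rows:
  Row 0: "mfij"
  Row 1: "afld"
First row length: 4

4


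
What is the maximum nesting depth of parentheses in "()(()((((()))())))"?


Input: "()(()((((()))())))"
Tracking depth:
  Position 0 '(': depth becomes 1
  Position 1 ')': depth becomes 0
  Position 2 '(': depth becomes 1
  Position 3 '(': depth becomes 2
  Position 4 ')': depth becomes 1
  Position 5 '(': depth becomes 2
  Position 6 '(': depth becomes 3
  Position 7 '(': depth becomes 4
  Position 8 '(': depth becomes 5
  Position 9 '(': depth becomes 6
  Position 10 ')': depth becomes 5
  Position 11 ')': depth becomes 4
  Position 12 ')': depth becomes 3
  Position 13 '(': depth becomes 4
  Position 14 ')': depth becomes 3
  Position 15 ')': depth becomes 2
  Position 16 ')': depth becomes 1
  Position 17 ')': depth becomes 0
Maximum depth reached: 6

6


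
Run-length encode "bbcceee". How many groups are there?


Input: bbcceee
Scanning for consecutive runs:
  Group 1: 'b' x 2 (positions 0-1)
  Group 2: 'c' x 2 (positions 2-3)
  Group 3: 'e' x 3 (positions 4-6)
Total groups: 3

3


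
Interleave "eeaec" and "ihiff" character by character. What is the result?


Interleaving "eeaec" and "ihiff":
  Position 0: 'e' from first, 'i' from second => "ei"
  Position 1: 'e' from first, 'h' from second => "eh"
  Position 2: 'a' from first, 'i' from second => "ai"
  Position 3: 'e' from first, 'f' from second => "ef"
  Position 4: 'c' from first, 'f' from second => "cf"
Result: eiehaiefcf

eiehaiefcf


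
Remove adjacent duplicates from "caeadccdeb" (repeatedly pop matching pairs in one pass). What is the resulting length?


Input: caeadccdeb
Stack-based adjacent duplicate removal:
  Read 'c': push. Stack: c
  Read 'a': push. Stack: ca
  Read 'e': push. Stack: cae
  Read 'a': push. Stack: caea
  Read 'd': push. Stack: caead
  Read 'c': push. Stack: caeadc
  Read 'c': matches stack top 'c' => pop. Stack: caead
  Read 'd': matches stack top 'd' => pop. Stack: caea
  Read 'e': push. Stack: caeae
  Read 'b': push. Stack: caeaeb
Final stack: "caeaeb" (length 6)

6


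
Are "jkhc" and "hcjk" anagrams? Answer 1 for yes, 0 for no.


Strings: "jkhc", "hcjk"
Sorted first:  chjk
Sorted second: chjk
Sorted forms match => anagrams

1


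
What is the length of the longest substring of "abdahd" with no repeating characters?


Input: "abdahd"
Sliding window (track last position of each char):
  Position 0 ('a'): window [0,0] length 1 -- new best
  Position 1 ('b'): window [0,1] length 2 -- new best
  Position 2 ('d'): window [0,2] length 3 -- new best
  Position 3 ('a'): repeat (last at 0), move window start to 1
  Position 3 ('a'): window [1,3] length 3
  Position 4 ('h'): window [1,4] length 4 -- new best
  Position 5 ('d'): repeat (last at 2), move window start to 3
  Position 5 ('d'): window [3,5] length 3
Longest substring with no repeats: "bdah" with length 4

4


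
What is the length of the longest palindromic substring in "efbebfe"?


Input: "efbebfe"
Checking substrings for palindromes:
  [0:7] "efbebfe" (len 7) => palindrome
  [1:6] "fbebf" (len 5) => palindrome
  [2:5] "beb" (len 3) => palindrome
Longest palindromic substring: "efbebfe" with length 7

7


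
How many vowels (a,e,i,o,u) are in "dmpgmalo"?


Input: dmpgmalo
Checking each character:
  'd' at position 0: consonant
  'm' at position 1: consonant
  'p' at position 2: consonant
  'g' at position 3: consonant
  'm' at position 4: consonant
  'a' at position 5: vowel (running total: 1)
  'l' at position 6: consonant
  'o' at position 7: vowel (running total: 2)
Total vowels: 2

2
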